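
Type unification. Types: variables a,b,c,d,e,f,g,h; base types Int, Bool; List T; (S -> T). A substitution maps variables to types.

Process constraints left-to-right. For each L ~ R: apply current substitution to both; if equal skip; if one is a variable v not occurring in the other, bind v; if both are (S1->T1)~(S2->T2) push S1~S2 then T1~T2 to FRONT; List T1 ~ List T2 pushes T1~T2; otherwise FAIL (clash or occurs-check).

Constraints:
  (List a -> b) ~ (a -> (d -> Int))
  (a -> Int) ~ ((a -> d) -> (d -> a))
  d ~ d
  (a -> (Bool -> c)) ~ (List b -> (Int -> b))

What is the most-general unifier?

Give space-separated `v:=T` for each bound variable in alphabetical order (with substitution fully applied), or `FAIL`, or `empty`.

step 1: unify (List a -> b) ~ (a -> (d -> Int))  [subst: {-} | 3 pending]
  -> decompose arrow: push List a~a, b~(d -> Int)
step 2: unify List a ~ a  [subst: {-} | 4 pending]
  occurs-check fail

Answer: FAIL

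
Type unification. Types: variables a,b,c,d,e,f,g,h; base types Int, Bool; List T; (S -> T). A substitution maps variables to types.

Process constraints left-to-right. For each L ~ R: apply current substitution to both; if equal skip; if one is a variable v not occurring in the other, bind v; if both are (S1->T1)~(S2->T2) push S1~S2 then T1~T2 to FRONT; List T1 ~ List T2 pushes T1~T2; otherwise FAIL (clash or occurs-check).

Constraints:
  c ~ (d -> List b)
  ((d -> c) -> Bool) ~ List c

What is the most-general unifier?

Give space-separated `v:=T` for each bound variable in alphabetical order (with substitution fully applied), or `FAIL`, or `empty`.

Answer: FAIL

Derivation:
step 1: unify c ~ (d -> List b)  [subst: {-} | 1 pending]
  bind c := (d -> List b)
step 2: unify ((d -> (d -> List b)) -> Bool) ~ List (d -> List b)  [subst: {c:=(d -> List b)} | 0 pending]
  clash: ((d -> (d -> List b)) -> Bool) vs List (d -> List b)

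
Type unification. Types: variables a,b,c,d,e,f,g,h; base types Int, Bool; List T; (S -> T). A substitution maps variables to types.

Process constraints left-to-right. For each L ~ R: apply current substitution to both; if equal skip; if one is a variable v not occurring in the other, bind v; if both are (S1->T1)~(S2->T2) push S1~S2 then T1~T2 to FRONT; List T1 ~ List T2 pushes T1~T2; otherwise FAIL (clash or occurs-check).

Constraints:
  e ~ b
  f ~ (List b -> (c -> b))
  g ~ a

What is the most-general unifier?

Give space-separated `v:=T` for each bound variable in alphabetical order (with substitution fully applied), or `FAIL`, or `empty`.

step 1: unify e ~ b  [subst: {-} | 2 pending]
  bind e := b
step 2: unify f ~ (List b -> (c -> b))  [subst: {e:=b} | 1 pending]
  bind f := (List b -> (c -> b))
step 3: unify g ~ a  [subst: {e:=b, f:=(List b -> (c -> b))} | 0 pending]
  bind g := a

Answer: e:=b f:=(List b -> (c -> b)) g:=a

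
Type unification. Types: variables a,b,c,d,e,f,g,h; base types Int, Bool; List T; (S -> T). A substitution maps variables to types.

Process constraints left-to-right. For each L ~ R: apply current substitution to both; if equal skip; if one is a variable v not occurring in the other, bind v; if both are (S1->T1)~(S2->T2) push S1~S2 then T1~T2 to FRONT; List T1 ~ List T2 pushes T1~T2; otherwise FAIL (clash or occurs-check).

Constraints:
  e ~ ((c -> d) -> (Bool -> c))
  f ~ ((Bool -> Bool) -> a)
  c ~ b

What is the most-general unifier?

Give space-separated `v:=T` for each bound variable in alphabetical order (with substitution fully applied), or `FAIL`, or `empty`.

step 1: unify e ~ ((c -> d) -> (Bool -> c))  [subst: {-} | 2 pending]
  bind e := ((c -> d) -> (Bool -> c))
step 2: unify f ~ ((Bool -> Bool) -> a)  [subst: {e:=((c -> d) -> (Bool -> c))} | 1 pending]
  bind f := ((Bool -> Bool) -> a)
step 3: unify c ~ b  [subst: {e:=((c -> d) -> (Bool -> c)), f:=((Bool -> Bool) -> a)} | 0 pending]
  bind c := b

Answer: c:=b e:=((b -> d) -> (Bool -> b)) f:=((Bool -> Bool) -> a)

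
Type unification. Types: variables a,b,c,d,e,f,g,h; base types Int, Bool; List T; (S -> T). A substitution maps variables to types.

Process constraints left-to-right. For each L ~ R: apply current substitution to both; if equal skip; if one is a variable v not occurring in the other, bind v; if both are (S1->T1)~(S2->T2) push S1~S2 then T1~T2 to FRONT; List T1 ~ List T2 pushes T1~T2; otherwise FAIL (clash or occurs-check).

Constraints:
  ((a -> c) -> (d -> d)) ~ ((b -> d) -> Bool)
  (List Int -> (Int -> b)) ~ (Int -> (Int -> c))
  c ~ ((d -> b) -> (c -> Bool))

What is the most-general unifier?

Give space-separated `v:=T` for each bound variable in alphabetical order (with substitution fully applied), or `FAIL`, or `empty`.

step 1: unify ((a -> c) -> (d -> d)) ~ ((b -> d) -> Bool)  [subst: {-} | 2 pending]
  -> decompose arrow: push (a -> c)~(b -> d), (d -> d)~Bool
step 2: unify (a -> c) ~ (b -> d)  [subst: {-} | 3 pending]
  -> decompose arrow: push a~b, c~d
step 3: unify a ~ b  [subst: {-} | 4 pending]
  bind a := b
step 4: unify c ~ d  [subst: {a:=b} | 3 pending]
  bind c := d
step 5: unify (d -> d) ~ Bool  [subst: {a:=b, c:=d} | 2 pending]
  clash: (d -> d) vs Bool

Answer: FAIL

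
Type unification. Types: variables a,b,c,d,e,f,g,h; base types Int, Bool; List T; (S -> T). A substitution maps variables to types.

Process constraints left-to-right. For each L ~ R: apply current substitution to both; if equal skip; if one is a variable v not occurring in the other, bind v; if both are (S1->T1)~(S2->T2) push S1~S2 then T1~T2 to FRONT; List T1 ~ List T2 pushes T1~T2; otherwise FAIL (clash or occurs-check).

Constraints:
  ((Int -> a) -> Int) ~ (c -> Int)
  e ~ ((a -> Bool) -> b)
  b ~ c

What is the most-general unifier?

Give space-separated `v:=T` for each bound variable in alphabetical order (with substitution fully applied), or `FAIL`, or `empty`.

step 1: unify ((Int -> a) -> Int) ~ (c -> Int)  [subst: {-} | 2 pending]
  -> decompose arrow: push (Int -> a)~c, Int~Int
step 2: unify (Int -> a) ~ c  [subst: {-} | 3 pending]
  bind c := (Int -> a)
step 3: unify Int ~ Int  [subst: {c:=(Int -> a)} | 2 pending]
  -> identical, skip
step 4: unify e ~ ((a -> Bool) -> b)  [subst: {c:=(Int -> a)} | 1 pending]
  bind e := ((a -> Bool) -> b)
step 5: unify b ~ (Int -> a)  [subst: {c:=(Int -> a), e:=((a -> Bool) -> b)} | 0 pending]
  bind b := (Int -> a)

Answer: b:=(Int -> a) c:=(Int -> a) e:=((a -> Bool) -> (Int -> a))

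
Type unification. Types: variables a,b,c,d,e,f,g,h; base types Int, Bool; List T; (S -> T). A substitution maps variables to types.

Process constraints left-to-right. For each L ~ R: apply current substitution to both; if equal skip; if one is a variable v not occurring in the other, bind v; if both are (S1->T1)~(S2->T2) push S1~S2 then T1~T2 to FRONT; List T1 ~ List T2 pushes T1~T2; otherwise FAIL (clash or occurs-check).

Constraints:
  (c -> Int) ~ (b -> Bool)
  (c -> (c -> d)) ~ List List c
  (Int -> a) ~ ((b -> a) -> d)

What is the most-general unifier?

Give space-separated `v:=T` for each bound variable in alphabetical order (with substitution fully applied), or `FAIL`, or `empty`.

step 1: unify (c -> Int) ~ (b -> Bool)  [subst: {-} | 2 pending]
  -> decompose arrow: push c~b, Int~Bool
step 2: unify c ~ b  [subst: {-} | 3 pending]
  bind c := b
step 3: unify Int ~ Bool  [subst: {c:=b} | 2 pending]
  clash: Int vs Bool

Answer: FAIL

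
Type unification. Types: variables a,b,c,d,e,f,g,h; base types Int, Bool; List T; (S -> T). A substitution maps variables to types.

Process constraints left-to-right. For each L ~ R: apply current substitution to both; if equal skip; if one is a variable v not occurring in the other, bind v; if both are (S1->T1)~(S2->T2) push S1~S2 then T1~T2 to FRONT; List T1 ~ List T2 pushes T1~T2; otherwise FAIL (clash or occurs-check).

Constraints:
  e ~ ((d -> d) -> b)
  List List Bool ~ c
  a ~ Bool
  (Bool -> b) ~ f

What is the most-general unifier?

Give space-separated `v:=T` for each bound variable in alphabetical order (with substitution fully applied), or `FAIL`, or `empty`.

step 1: unify e ~ ((d -> d) -> b)  [subst: {-} | 3 pending]
  bind e := ((d -> d) -> b)
step 2: unify List List Bool ~ c  [subst: {e:=((d -> d) -> b)} | 2 pending]
  bind c := List List Bool
step 3: unify a ~ Bool  [subst: {e:=((d -> d) -> b), c:=List List Bool} | 1 pending]
  bind a := Bool
step 4: unify (Bool -> b) ~ f  [subst: {e:=((d -> d) -> b), c:=List List Bool, a:=Bool} | 0 pending]
  bind f := (Bool -> b)

Answer: a:=Bool c:=List List Bool e:=((d -> d) -> b) f:=(Bool -> b)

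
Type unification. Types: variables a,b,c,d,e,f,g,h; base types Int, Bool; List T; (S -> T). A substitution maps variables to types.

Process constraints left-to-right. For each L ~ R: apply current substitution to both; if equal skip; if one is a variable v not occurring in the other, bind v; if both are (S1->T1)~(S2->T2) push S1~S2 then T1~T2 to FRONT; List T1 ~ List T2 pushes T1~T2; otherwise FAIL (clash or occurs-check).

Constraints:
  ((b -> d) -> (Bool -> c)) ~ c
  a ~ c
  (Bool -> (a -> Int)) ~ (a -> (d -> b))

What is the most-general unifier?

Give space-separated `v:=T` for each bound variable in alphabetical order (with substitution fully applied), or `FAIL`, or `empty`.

step 1: unify ((b -> d) -> (Bool -> c)) ~ c  [subst: {-} | 2 pending]
  occurs-check fail

Answer: FAIL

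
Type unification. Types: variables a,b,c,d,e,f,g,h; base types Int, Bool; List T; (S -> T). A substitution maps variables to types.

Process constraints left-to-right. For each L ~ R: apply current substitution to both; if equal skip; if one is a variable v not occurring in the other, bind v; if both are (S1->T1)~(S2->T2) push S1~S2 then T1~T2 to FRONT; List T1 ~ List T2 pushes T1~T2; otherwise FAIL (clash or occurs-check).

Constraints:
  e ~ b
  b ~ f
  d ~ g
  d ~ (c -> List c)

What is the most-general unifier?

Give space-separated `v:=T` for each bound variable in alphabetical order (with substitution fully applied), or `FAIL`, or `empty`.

Answer: b:=f d:=(c -> List c) e:=f g:=(c -> List c)

Derivation:
step 1: unify e ~ b  [subst: {-} | 3 pending]
  bind e := b
step 2: unify b ~ f  [subst: {e:=b} | 2 pending]
  bind b := f
step 3: unify d ~ g  [subst: {e:=b, b:=f} | 1 pending]
  bind d := g
step 4: unify g ~ (c -> List c)  [subst: {e:=b, b:=f, d:=g} | 0 pending]
  bind g := (c -> List c)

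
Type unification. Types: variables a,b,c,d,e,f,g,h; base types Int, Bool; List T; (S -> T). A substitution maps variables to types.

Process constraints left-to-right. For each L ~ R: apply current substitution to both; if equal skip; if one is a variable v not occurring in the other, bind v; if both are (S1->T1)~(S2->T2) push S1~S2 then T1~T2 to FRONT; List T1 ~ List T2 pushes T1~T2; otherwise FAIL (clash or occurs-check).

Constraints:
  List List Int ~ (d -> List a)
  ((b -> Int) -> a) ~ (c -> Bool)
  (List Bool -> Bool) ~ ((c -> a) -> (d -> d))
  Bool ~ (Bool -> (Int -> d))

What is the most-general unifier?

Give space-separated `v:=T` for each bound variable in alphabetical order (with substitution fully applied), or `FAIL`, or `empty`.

Answer: FAIL

Derivation:
step 1: unify List List Int ~ (d -> List a)  [subst: {-} | 3 pending]
  clash: List List Int vs (d -> List a)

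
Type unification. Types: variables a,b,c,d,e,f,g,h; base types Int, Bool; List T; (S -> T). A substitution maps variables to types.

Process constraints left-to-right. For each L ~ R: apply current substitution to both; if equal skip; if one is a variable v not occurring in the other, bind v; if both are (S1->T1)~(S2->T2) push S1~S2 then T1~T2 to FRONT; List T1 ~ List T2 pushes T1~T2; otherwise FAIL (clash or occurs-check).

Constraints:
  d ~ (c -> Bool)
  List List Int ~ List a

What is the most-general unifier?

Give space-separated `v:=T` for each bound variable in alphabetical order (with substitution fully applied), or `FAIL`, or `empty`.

Answer: a:=List Int d:=(c -> Bool)

Derivation:
step 1: unify d ~ (c -> Bool)  [subst: {-} | 1 pending]
  bind d := (c -> Bool)
step 2: unify List List Int ~ List a  [subst: {d:=(c -> Bool)} | 0 pending]
  -> decompose List: push List Int~a
step 3: unify List Int ~ a  [subst: {d:=(c -> Bool)} | 0 pending]
  bind a := List Int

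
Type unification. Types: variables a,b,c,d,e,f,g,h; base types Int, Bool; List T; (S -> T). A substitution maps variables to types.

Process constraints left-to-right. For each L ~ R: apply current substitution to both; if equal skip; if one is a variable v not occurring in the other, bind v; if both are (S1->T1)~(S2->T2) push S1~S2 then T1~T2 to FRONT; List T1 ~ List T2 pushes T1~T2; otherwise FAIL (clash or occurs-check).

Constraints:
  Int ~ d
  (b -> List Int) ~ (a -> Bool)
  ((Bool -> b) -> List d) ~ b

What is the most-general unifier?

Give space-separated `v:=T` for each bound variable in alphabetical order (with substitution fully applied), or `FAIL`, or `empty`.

Answer: FAIL

Derivation:
step 1: unify Int ~ d  [subst: {-} | 2 pending]
  bind d := Int
step 2: unify (b -> List Int) ~ (a -> Bool)  [subst: {d:=Int} | 1 pending]
  -> decompose arrow: push b~a, List Int~Bool
step 3: unify b ~ a  [subst: {d:=Int} | 2 pending]
  bind b := a
step 4: unify List Int ~ Bool  [subst: {d:=Int, b:=a} | 1 pending]
  clash: List Int vs Bool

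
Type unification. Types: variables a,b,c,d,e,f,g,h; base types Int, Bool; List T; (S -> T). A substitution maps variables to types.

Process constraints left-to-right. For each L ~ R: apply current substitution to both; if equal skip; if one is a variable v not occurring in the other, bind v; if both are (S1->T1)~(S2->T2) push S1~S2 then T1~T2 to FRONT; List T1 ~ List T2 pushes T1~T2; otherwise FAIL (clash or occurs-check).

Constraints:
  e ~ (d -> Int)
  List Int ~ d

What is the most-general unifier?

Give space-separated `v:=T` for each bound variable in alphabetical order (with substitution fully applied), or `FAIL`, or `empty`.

Answer: d:=List Int e:=(List Int -> Int)

Derivation:
step 1: unify e ~ (d -> Int)  [subst: {-} | 1 pending]
  bind e := (d -> Int)
step 2: unify List Int ~ d  [subst: {e:=(d -> Int)} | 0 pending]
  bind d := List Int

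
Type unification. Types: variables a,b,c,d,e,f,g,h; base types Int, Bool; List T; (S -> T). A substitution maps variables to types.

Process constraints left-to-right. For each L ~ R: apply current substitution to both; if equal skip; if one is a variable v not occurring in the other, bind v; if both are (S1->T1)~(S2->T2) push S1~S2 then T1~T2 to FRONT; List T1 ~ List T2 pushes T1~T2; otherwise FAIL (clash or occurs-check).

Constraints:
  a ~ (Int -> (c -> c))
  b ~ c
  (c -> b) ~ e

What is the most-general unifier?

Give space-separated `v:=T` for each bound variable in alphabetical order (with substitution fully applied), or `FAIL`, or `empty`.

Answer: a:=(Int -> (c -> c)) b:=c e:=(c -> c)

Derivation:
step 1: unify a ~ (Int -> (c -> c))  [subst: {-} | 2 pending]
  bind a := (Int -> (c -> c))
step 2: unify b ~ c  [subst: {a:=(Int -> (c -> c))} | 1 pending]
  bind b := c
step 3: unify (c -> c) ~ e  [subst: {a:=(Int -> (c -> c)), b:=c} | 0 pending]
  bind e := (c -> c)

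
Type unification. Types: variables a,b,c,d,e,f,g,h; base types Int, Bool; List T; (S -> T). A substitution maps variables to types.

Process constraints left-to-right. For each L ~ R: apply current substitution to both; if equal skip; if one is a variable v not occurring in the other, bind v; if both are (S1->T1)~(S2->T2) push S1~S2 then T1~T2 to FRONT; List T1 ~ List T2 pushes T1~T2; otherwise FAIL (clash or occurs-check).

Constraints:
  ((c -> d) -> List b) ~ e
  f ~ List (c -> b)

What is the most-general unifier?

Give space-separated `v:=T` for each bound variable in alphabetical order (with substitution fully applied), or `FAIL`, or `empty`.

Answer: e:=((c -> d) -> List b) f:=List (c -> b)

Derivation:
step 1: unify ((c -> d) -> List b) ~ e  [subst: {-} | 1 pending]
  bind e := ((c -> d) -> List b)
step 2: unify f ~ List (c -> b)  [subst: {e:=((c -> d) -> List b)} | 0 pending]
  bind f := List (c -> b)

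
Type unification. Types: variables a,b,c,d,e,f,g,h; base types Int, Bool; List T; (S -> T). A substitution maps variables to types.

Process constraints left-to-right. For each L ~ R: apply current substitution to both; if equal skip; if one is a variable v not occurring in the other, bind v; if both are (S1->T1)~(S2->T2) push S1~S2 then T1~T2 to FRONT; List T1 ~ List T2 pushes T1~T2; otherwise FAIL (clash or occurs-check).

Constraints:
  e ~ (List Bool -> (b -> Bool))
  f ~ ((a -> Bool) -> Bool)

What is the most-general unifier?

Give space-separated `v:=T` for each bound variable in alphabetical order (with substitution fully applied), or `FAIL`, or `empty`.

step 1: unify e ~ (List Bool -> (b -> Bool))  [subst: {-} | 1 pending]
  bind e := (List Bool -> (b -> Bool))
step 2: unify f ~ ((a -> Bool) -> Bool)  [subst: {e:=(List Bool -> (b -> Bool))} | 0 pending]
  bind f := ((a -> Bool) -> Bool)

Answer: e:=(List Bool -> (b -> Bool)) f:=((a -> Bool) -> Bool)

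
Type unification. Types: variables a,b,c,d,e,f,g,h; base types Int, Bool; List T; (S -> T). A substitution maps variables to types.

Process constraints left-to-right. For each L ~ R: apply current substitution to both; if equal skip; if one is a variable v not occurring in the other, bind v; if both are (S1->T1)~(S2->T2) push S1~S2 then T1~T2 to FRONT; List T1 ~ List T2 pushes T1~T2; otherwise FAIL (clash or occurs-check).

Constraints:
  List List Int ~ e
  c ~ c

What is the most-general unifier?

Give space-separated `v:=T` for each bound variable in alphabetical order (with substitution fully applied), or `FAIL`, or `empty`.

Answer: e:=List List Int

Derivation:
step 1: unify List List Int ~ e  [subst: {-} | 1 pending]
  bind e := List List Int
step 2: unify c ~ c  [subst: {e:=List List Int} | 0 pending]
  -> identical, skip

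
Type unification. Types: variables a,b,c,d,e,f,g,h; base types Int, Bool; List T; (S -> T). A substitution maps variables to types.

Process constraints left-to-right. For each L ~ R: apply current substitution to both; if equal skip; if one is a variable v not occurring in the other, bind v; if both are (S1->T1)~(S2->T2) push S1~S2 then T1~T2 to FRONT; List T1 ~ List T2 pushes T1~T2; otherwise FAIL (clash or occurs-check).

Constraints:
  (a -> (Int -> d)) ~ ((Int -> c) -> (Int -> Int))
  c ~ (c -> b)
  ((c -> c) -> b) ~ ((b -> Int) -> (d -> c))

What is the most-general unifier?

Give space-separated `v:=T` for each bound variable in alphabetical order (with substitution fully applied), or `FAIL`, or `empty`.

step 1: unify (a -> (Int -> d)) ~ ((Int -> c) -> (Int -> Int))  [subst: {-} | 2 pending]
  -> decompose arrow: push a~(Int -> c), (Int -> d)~(Int -> Int)
step 2: unify a ~ (Int -> c)  [subst: {-} | 3 pending]
  bind a := (Int -> c)
step 3: unify (Int -> d) ~ (Int -> Int)  [subst: {a:=(Int -> c)} | 2 pending]
  -> decompose arrow: push Int~Int, d~Int
step 4: unify Int ~ Int  [subst: {a:=(Int -> c)} | 3 pending]
  -> identical, skip
step 5: unify d ~ Int  [subst: {a:=(Int -> c)} | 2 pending]
  bind d := Int
step 6: unify c ~ (c -> b)  [subst: {a:=(Int -> c), d:=Int} | 1 pending]
  occurs-check fail: c in (c -> b)

Answer: FAIL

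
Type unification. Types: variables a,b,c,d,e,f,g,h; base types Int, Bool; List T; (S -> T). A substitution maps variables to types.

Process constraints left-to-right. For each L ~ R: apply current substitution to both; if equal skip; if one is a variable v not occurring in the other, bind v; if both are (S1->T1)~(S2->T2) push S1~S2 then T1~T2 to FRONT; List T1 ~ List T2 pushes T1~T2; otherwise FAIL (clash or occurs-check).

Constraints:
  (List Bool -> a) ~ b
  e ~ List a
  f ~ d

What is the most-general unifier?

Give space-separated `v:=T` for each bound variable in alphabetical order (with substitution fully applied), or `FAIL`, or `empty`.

Answer: b:=(List Bool -> a) e:=List a f:=d

Derivation:
step 1: unify (List Bool -> a) ~ b  [subst: {-} | 2 pending]
  bind b := (List Bool -> a)
step 2: unify e ~ List a  [subst: {b:=(List Bool -> a)} | 1 pending]
  bind e := List a
step 3: unify f ~ d  [subst: {b:=(List Bool -> a), e:=List a} | 0 pending]
  bind f := d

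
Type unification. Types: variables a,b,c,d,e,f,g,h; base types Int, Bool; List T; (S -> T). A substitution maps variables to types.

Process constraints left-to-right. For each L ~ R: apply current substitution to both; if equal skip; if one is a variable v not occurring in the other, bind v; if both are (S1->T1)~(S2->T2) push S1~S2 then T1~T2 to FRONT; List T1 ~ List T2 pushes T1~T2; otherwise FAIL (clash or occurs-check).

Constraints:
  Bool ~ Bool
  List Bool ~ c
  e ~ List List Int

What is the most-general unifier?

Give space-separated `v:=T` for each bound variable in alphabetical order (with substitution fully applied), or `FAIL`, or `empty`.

step 1: unify Bool ~ Bool  [subst: {-} | 2 pending]
  -> identical, skip
step 2: unify List Bool ~ c  [subst: {-} | 1 pending]
  bind c := List Bool
step 3: unify e ~ List List Int  [subst: {c:=List Bool} | 0 pending]
  bind e := List List Int

Answer: c:=List Bool e:=List List Int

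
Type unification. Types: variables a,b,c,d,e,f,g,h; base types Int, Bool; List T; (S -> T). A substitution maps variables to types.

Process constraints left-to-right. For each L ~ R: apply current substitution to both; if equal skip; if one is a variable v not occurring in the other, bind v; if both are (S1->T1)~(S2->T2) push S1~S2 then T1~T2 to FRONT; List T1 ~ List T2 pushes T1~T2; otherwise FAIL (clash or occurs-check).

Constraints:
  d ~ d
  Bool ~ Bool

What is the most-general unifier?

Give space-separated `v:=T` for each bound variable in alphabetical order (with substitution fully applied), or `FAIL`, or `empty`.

step 1: unify d ~ d  [subst: {-} | 1 pending]
  -> identical, skip
step 2: unify Bool ~ Bool  [subst: {-} | 0 pending]
  -> identical, skip

Answer: empty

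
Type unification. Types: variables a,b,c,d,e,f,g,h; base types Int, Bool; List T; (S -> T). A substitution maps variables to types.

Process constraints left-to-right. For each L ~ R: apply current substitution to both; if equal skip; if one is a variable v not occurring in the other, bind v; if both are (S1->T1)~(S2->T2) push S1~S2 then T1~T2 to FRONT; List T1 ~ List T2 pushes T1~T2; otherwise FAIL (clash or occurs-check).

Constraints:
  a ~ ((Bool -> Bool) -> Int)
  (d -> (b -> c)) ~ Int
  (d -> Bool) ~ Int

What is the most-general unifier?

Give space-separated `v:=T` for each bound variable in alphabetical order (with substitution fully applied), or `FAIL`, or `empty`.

Answer: FAIL

Derivation:
step 1: unify a ~ ((Bool -> Bool) -> Int)  [subst: {-} | 2 pending]
  bind a := ((Bool -> Bool) -> Int)
step 2: unify (d -> (b -> c)) ~ Int  [subst: {a:=((Bool -> Bool) -> Int)} | 1 pending]
  clash: (d -> (b -> c)) vs Int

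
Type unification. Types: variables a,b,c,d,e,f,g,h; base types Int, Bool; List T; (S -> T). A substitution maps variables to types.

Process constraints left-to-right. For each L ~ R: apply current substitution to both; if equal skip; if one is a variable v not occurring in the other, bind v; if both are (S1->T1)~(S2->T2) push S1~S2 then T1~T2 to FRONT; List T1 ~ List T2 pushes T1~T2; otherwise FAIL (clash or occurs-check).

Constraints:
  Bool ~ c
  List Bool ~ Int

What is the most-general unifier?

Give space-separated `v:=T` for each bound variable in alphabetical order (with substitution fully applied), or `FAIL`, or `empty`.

Answer: FAIL

Derivation:
step 1: unify Bool ~ c  [subst: {-} | 1 pending]
  bind c := Bool
step 2: unify List Bool ~ Int  [subst: {c:=Bool} | 0 pending]
  clash: List Bool vs Int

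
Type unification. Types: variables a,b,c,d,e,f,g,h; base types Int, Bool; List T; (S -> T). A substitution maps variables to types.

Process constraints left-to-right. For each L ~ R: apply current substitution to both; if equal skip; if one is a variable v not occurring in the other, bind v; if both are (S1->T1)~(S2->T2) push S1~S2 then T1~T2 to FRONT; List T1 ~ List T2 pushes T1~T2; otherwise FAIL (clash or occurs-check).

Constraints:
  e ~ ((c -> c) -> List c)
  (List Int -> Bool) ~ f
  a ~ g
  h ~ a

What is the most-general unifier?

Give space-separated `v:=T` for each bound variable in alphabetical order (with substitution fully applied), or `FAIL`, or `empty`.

step 1: unify e ~ ((c -> c) -> List c)  [subst: {-} | 3 pending]
  bind e := ((c -> c) -> List c)
step 2: unify (List Int -> Bool) ~ f  [subst: {e:=((c -> c) -> List c)} | 2 pending]
  bind f := (List Int -> Bool)
step 3: unify a ~ g  [subst: {e:=((c -> c) -> List c), f:=(List Int -> Bool)} | 1 pending]
  bind a := g
step 4: unify h ~ g  [subst: {e:=((c -> c) -> List c), f:=(List Int -> Bool), a:=g} | 0 pending]
  bind h := g

Answer: a:=g e:=((c -> c) -> List c) f:=(List Int -> Bool) h:=g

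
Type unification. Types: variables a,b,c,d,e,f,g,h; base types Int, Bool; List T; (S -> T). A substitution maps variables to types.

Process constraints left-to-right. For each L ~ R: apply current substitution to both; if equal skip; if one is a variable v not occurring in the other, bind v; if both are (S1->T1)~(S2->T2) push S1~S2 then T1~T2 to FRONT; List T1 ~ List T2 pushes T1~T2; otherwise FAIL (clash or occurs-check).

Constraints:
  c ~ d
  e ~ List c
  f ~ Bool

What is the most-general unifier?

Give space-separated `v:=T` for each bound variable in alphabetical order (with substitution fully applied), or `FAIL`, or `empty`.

step 1: unify c ~ d  [subst: {-} | 2 pending]
  bind c := d
step 2: unify e ~ List d  [subst: {c:=d} | 1 pending]
  bind e := List d
step 3: unify f ~ Bool  [subst: {c:=d, e:=List d} | 0 pending]
  bind f := Bool

Answer: c:=d e:=List d f:=Bool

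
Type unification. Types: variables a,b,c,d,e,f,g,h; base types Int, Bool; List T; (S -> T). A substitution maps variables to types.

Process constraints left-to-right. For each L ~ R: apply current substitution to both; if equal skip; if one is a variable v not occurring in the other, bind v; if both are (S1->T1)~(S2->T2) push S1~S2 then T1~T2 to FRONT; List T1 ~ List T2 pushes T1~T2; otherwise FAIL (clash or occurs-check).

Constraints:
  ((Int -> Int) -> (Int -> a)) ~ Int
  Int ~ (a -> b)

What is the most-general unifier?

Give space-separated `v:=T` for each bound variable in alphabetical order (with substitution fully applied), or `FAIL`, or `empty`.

Answer: FAIL

Derivation:
step 1: unify ((Int -> Int) -> (Int -> a)) ~ Int  [subst: {-} | 1 pending]
  clash: ((Int -> Int) -> (Int -> a)) vs Int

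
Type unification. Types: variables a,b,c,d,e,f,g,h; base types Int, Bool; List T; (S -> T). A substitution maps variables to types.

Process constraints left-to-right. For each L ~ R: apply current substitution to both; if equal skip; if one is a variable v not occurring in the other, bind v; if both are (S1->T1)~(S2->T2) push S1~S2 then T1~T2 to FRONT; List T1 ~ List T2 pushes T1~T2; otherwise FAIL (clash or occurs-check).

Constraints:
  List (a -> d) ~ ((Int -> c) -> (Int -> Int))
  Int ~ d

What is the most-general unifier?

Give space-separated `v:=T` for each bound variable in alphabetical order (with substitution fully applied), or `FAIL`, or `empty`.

Answer: FAIL

Derivation:
step 1: unify List (a -> d) ~ ((Int -> c) -> (Int -> Int))  [subst: {-} | 1 pending]
  clash: List (a -> d) vs ((Int -> c) -> (Int -> Int))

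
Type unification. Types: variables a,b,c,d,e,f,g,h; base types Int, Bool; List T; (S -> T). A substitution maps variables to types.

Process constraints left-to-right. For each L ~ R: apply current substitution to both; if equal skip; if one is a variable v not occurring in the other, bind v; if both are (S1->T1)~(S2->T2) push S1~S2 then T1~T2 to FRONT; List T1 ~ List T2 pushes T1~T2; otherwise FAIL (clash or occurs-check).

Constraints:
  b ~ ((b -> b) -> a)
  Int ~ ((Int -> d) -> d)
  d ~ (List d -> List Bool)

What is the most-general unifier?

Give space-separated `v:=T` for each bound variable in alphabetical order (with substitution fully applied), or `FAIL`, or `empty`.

step 1: unify b ~ ((b -> b) -> a)  [subst: {-} | 2 pending]
  occurs-check fail: b in ((b -> b) -> a)

Answer: FAIL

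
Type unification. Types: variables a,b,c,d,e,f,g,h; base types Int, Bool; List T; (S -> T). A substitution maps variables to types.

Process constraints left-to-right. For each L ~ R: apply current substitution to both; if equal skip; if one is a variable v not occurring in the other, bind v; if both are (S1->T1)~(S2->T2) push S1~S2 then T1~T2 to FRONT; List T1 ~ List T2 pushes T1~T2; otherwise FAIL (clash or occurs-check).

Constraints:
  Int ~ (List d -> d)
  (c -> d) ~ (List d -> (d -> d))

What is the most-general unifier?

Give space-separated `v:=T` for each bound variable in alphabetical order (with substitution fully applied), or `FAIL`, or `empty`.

Answer: FAIL

Derivation:
step 1: unify Int ~ (List d -> d)  [subst: {-} | 1 pending]
  clash: Int vs (List d -> d)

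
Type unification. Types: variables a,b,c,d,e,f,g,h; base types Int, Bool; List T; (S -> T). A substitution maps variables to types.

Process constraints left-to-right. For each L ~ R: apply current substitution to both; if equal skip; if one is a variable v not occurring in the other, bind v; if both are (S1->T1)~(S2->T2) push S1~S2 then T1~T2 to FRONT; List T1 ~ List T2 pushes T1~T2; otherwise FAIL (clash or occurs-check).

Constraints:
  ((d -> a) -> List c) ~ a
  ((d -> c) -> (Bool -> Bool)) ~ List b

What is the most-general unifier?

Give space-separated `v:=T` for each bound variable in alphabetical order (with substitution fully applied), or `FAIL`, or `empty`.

step 1: unify ((d -> a) -> List c) ~ a  [subst: {-} | 1 pending]
  occurs-check fail

Answer: FAIL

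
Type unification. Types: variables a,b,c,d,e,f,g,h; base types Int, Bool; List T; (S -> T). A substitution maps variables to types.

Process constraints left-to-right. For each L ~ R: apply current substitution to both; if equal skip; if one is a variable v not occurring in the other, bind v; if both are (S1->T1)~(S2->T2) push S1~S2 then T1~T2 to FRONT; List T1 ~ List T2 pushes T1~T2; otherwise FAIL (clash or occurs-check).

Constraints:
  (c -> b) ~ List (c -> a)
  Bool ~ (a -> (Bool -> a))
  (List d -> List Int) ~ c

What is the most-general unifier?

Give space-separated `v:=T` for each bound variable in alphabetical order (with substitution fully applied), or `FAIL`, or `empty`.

Answer: FAIL

Derivation:
step 1: unify (c -> b) ~ List (c -> a)  [subst: {-} | 2 pending]
  clash: (c -> b) vs List (c -> a)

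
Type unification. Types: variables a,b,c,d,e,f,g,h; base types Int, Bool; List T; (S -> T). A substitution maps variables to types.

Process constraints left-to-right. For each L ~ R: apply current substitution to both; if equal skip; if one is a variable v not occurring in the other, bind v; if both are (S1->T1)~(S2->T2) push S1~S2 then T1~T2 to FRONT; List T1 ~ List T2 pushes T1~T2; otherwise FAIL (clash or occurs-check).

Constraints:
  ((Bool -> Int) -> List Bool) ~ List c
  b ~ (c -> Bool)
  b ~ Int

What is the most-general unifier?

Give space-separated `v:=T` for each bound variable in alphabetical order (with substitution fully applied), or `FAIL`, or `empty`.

step 1: unify ((Bool -> Int) -> List Bool) ~ List c  [subst: {-} | 2 pending]
  clash: ((Bool -> Int) -> List Bool) vs List c

Answer: FAIL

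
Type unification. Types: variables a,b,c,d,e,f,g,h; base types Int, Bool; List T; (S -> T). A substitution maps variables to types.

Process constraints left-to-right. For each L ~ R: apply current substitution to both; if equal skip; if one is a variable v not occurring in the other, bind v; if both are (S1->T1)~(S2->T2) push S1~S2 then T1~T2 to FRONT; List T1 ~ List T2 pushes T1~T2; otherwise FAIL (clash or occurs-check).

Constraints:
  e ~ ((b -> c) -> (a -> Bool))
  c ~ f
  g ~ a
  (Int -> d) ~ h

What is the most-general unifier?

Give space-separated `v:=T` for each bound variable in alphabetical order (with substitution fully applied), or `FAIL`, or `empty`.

Answer: c:=f e:=((b -> f) -> (a -> Bool)) g:=a h:=(Int -> d)

Derivation:
step 1: unify e ~ ((b -> c) -> (a -> Bool))  [subst: {-} | 3 pending]
  bind e := ((b -> c) -> (a -> Bool))
step 2: unify c ~ f  [subst: {e:=((b -> c) -> (a -> Bool))} | 2 pending]
  bind c := f
step 3: unify g ~ a  [subst: {e:=((b -> c) -> (a -> Bool)), c:=f} | 1 pending]
  bind g := a
step 4: unify (Int -> d) ~ h  [subst: {e:=((b -> c) -> (a -> Bool)), c:=f, g:=a} | 0 pending]
  bind h := (Int -> d)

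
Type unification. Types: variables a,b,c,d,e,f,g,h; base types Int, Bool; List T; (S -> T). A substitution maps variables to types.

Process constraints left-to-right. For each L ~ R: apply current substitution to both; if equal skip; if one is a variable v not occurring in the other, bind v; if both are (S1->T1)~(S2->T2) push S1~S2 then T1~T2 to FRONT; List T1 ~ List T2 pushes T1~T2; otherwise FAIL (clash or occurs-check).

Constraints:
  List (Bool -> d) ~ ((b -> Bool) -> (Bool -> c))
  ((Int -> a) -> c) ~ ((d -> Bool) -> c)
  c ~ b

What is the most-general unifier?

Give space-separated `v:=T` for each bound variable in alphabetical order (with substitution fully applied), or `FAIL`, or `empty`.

step 1: unify List (Bool -> d) ~ ((b -> Bool) -> (Bool -> c))  [subst: {-} | 2 pending]
  clash: List (Bool -> d) vs ((b -> Bool) -> (Bool -> c))

Answer: FAIL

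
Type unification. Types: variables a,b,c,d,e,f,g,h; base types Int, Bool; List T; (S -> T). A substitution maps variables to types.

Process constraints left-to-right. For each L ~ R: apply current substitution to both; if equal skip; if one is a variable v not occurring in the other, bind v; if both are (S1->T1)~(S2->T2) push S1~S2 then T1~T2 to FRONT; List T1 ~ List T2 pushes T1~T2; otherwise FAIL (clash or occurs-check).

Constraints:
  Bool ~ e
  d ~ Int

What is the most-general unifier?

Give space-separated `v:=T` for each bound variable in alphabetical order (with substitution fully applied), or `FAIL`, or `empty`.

Answer: d:=Int e:=Bool

Derivation:
step 1: unify Bool ~ e  [subst: {-} | 1 pending]
  bind e := Bool
step 2: unify d ~ Int  [subst: {e:=Bool} | 0 pending]
  bind d := Int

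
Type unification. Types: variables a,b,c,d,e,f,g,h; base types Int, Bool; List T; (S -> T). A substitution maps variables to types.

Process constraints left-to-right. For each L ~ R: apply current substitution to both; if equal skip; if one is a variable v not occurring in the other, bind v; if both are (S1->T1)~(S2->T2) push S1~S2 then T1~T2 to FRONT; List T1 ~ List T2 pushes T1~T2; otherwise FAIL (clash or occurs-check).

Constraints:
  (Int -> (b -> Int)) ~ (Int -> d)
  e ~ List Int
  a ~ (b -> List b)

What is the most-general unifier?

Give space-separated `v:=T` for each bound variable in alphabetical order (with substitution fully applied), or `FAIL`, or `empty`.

step 1: unify (Int -> (b -> Int)) ~ (Int -> d)  [subst: {-} | 2 pending]
  -> decompose arrow: push Int~Int, (b -> Int)~d
step 2: unify Int ~ Int  [subst: {-} | 3 pending]
  -> identical, skip
step 3: unify (b -> Int) ~ d  [subst: {-} | 2 pending]
  bind d := (b -> Int)
step 4: unify e ~ List Int  [subst: {d:=(b -> Int)} | 1 pending]
  bind e := List Int
step 5: unify a ~ (b -> List b)  [subst: {d:=(b -> Int), e:=List Int} | 0 pending]
  bind a := (b -> List b)

Answer: a:=(b -> List b) d:=(b -> Int) e:=List Int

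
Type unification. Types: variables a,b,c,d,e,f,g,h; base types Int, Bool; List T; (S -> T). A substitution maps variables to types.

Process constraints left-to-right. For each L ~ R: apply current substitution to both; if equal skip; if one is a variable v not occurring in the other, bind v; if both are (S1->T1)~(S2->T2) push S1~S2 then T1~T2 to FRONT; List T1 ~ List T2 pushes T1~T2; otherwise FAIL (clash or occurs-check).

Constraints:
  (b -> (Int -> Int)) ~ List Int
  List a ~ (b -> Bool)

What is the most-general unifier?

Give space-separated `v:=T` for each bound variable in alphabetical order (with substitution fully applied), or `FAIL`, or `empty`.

step 1: unify (b -> (Int -> Int)) ~ List Int  [subst: {-} | 1 pending]
  clash: (b -> (Int -> Int)) vs List Int

Answer: FAIL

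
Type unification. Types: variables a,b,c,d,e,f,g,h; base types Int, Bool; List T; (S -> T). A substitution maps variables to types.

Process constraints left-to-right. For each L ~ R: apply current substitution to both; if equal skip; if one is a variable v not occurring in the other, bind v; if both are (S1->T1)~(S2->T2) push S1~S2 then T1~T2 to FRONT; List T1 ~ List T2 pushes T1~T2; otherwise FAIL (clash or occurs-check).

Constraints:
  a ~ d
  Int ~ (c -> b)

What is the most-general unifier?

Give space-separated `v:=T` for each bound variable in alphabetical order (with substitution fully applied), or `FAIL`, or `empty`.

Answer: FAIL

Derivation:
step 1: unify a ~ d  [subst: {-} | 1 pending]
  bind a := d
step 2: unify Int ~ (c -> b)  [subst: {a:=d} | 0 pending]
  clash: Int vs (c -> b)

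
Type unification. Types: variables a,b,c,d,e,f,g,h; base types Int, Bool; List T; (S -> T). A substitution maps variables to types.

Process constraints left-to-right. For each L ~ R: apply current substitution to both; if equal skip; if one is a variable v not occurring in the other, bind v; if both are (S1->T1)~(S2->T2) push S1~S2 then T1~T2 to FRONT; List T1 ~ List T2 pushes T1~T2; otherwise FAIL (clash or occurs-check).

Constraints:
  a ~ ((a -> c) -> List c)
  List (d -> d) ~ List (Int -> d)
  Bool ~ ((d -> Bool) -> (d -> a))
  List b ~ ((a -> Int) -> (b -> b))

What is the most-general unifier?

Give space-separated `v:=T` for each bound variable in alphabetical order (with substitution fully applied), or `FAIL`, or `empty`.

step 1: unify a ~ ((a -> c) -> List c)  [subst: {-} | 3 pending]
  occurs-check fail: a in ((a -> c) -> List c)

Answer: FAIL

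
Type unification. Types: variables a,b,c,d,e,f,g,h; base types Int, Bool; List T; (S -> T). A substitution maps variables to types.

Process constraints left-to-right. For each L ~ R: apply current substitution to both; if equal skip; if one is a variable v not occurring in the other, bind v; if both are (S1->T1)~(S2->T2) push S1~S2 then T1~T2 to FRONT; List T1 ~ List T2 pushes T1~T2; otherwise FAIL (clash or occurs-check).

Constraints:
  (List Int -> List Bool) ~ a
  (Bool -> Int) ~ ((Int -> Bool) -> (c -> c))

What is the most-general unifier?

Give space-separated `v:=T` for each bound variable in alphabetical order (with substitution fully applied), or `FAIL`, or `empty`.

Answer: FAIL

Derivation:
step 1: unify (List Int -> List Bool) ~ a  [subst: {-} | 1 pending]
  bind a := (List Int -> List Bool)
step 2: unify (Bool -> Int) ~ ((Int -> Bool) -> (c -> c))  [subst: {a:=(List Int -> List Bool)} | 0 pending]
  -> decompose arrow: push Bool~(Int -> Bool), Int~(c -> c)
step 3: unify Bool ~ (Int -> Bool)  [subst: {a:=(List Int -> List Bool)} | 1 pending]
  clash: Bool vs (Int -> Bool)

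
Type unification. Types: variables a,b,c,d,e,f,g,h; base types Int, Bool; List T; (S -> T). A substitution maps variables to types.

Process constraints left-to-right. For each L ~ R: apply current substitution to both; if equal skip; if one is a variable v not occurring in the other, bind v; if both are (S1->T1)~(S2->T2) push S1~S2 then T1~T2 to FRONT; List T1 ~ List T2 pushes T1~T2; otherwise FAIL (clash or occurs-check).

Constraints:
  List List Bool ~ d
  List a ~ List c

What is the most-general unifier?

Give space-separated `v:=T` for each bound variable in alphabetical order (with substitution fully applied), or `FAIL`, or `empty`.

Answer: a:=c d:=List List Bool

Derivation:
step 1: unify List List Bool ~ d  [subst: {-} | 1 pending]
  bind d := List List Bool
step 2: unify List a ~ List c  [subst: {d:=List List Bool} | 0 pending]
  -> decompose List: push a~c
step 3: unify a ~ c  [subst: {d:=List List Bool} | 0 pending]
  bind a := c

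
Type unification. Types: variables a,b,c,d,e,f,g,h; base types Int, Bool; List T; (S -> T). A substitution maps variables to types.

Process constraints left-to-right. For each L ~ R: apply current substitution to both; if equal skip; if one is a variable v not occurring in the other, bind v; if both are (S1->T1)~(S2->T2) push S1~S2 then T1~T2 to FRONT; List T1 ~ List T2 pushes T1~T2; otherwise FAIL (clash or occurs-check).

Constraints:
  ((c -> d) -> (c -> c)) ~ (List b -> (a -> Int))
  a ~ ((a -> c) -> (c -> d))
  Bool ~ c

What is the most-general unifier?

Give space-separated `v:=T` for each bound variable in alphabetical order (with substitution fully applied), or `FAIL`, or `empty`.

step 1: unify ((c -> d) -> (c -> c)) ~ (List b -> (a -> Int))  [subst: {-} | 2 pending]
  -> decompose arrow: push (c -> d)~List b, (c -> c)~(a -> Int)
step 2: unify (c -> d) ~ List b  [subst: {-} | 3 pending]
  clash: (c -> d) vs List b

Answer: FAIL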